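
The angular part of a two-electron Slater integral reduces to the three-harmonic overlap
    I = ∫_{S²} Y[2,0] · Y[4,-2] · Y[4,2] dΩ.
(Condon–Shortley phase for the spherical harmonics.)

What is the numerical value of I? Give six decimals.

0.065536

m-sum 0 ✓  L=10 even ✓  2≤4≤6 ✓
Π(2lᵢ+1) = 5×9×9 = 405
triangle coeff Δ(2,4,4) = 1/13860
Σ_t [0,2]: t=0:+1/192 t=1:−1/36 t=2:+1/192 = -5/288
(3j)²=20/693 [(2 4 4; 0 0 0)], sign=-1
Σ_t [0,2]: t=0:+1/192 t=1:−1/120 t=2:+1/2880 = -1/360
(3j)²=16/3465 [(2 4 4; 0 -2 2)], sign=-1
⇒ 4πI² = 320/5929
I = (+1)√(320/5929/(4π)) = 0.06553591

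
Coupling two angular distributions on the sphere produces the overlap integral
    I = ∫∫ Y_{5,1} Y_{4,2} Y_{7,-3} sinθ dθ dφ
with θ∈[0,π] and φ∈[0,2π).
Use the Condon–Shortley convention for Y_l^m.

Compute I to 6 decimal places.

m-sum 0 ✓  L=16 even ✓  1≤7≤9 ✓
Π(2lᵢ+1) = 11×9×15 = 1485
triangle coeff Δ(5,4,7) = 1/6126120
Σ_t [0,2]: t=0:+1/69120 t=1:−1/20736 t=2:+1/69120 = -1/51840
(3j)²=280/21879 [(5 4 7; 0 0 0)], sign=+1
Σ_t [0,2]: t=0:+1/829440 t=1:−1/86400 t=2:+1/138240 = -13/4147200
(3j)²=13/3740 [(5 4 7; 1 2 -3)], sign=-1
⇒ 4πI² = 210/3179
I = (-1)√(210/3179/(4π)) = -0.07250358

-0.072504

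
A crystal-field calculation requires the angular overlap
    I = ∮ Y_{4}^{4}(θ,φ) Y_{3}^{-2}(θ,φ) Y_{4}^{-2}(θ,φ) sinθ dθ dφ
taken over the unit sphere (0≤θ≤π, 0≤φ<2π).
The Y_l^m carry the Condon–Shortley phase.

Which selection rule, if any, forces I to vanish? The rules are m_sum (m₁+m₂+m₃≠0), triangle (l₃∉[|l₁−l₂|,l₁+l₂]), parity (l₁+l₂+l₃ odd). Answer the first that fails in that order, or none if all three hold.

parity

Σmᵢ = 0  ✓
l₃∈[|l₁−l₂|,l₁+l₂]=[1,7], have l₃=4  ✓
Σlᵢ = 11 ⇒ odd  ✗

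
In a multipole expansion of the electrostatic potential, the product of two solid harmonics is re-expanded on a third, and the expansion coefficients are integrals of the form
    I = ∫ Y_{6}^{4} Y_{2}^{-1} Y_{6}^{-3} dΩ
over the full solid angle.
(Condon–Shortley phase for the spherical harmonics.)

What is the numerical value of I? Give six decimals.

0.179515

m-sum 0 ✓  L=14 even ✓  4≤6≤8 ✓
Π(2lᵢ+1) = 13×5×13 = 845
triangle coeff Δ(6,2,6) = 1/90090
Σ_t [0,2]: t=0:+1/69120 t=1:−1/14400 t=2:+1/69120 = -7/172800
(3j)²=14/715 [(6 2 6; 0 0 0)], sign=-1
Σ_t [0,1]: t=0:+1/161280 t=1:−1/725760 = 1/207360
(3j)²=7/286 [(6 2 6; 4 -1 -3)], sign=-1
⇒ 4πI² = 49/121
I = (+1)√(49/121/(4π)) = 0.17951487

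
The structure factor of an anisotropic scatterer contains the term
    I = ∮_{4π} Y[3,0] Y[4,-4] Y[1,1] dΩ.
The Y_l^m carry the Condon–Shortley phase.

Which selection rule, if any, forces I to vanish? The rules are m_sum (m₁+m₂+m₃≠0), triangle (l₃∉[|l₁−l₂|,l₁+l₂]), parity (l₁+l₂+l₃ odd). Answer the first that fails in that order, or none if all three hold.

Σmᵢ = -3  ✗
l₃∈[|l₁−l₂|,l₁+l₂]=[1,7], have l₃=1
Σlᵢ = 8 ⇒ even

m_sum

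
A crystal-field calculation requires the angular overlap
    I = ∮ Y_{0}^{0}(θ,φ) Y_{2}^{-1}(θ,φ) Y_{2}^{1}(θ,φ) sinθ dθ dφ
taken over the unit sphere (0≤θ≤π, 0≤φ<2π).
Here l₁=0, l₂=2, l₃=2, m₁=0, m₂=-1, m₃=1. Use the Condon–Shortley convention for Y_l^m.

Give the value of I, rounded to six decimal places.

-0.282095

Checks pass: Σm=0; 4 even; l₃=2∈[2,2].
(2·0+1)(2·2+1)(2·2+1) = 25
Δ: 0! 0! 4! / 5! → 1/5
sum: t=0:+1/4 = 1/4
3j²(0 2 2; 0 0 0) = Δ·Π!·Σ² = 1/5  (sign +1)
sum: t=0:+1/6 = 1/6
3j²(0 2 2; 0 -1 1) = Δ·Π!·Σ² = 1/5  (sign -1)
combine: 4πI² = 25·1/5·1/5 = 1/1
take √, sign -1: I = -0.28209479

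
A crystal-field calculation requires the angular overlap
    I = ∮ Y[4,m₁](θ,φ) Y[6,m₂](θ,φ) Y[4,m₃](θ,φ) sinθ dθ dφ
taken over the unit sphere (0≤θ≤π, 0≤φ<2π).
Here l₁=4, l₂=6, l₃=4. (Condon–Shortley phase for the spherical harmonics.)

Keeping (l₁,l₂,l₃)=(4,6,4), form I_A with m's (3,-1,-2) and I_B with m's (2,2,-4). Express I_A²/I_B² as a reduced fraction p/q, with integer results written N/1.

169/80

l's match ⇒ only the (l;m) 3-j factors differ between A and B.
A: triangle coeff Δ(4,6,4) = 1/1261260; Σ_t [0,1]: t=0:+1/86400 t=1:−1/11520 = -13/172800; (3j)²=13/660 [(4 6 4; 3 -1 -2)], sign=-1
B: triangle coeff Δ(4,6,4) = 1/1261260; Σ_t [2,2]: t=2:+1/69120 = 1/69120; (3j)²=4/429 [(4 6 4; 2 2 -4)], sign=+1
I_A²/I_B² = (13/660)/(4/429) = 169/80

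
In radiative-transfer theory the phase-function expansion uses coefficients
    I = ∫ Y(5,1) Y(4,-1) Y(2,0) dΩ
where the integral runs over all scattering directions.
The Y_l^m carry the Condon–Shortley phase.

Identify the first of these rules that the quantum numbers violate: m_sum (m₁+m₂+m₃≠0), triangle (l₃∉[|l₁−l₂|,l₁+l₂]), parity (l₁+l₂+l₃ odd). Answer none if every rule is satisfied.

azimuthal sum: 1 − 1 + 0 = 0  ✓
1 ≤ 2 ≤ 9 (triangle on l)  ✓
L = 5 + 4 + 2 = 11 (odd)  ✗

parity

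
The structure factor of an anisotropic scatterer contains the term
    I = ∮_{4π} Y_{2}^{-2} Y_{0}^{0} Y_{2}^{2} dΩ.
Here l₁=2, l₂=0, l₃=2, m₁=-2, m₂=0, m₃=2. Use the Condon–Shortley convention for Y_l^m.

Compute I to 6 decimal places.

0.282095

Checks pass: Σm=0; 4 even; l₃=2∈[2,2].
(2·2+1)(2·0+1)(2·2+1) = 25
Δ: 0! 4! 0! / 5! → 1/5
sum: t=0:+1/4 = 1/4
3j²(2 0 2; 0 0 0) = Δ·Π!·Σ² = 1/5  (sign +1)
sum: t=0:+1/24 = 1/24
3j²(2 0 2; -2 0 2) = Δ·Π!·Σ² = 1/5  (sign +1)
combine: 4πI² = 25·1/5·1/5 = 1/1
take √, sign +1: I = 0.28209479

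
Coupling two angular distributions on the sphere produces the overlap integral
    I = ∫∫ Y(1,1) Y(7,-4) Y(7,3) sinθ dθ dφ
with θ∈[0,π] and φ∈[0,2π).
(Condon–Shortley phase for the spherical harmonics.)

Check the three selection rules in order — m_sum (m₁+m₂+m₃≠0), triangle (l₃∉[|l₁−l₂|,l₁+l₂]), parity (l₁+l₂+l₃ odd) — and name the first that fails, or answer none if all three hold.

Σmᵢ = 0  ✓
l₃∈[|l₁−l₂|,l₁+l₂]=[6,8], have l₃=7  ✓
Σlᵢ = 15 ⇒ odd  ✗

parity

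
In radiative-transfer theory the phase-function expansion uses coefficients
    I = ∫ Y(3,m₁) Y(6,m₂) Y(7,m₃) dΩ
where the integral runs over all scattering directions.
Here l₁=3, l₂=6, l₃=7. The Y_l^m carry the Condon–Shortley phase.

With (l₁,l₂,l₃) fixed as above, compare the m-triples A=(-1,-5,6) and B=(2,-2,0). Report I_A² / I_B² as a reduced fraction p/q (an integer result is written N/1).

l's match ⇒ only the (l;m) 3-j factors differ between A and B.
A: triangle coeff Δ(3,6,7) = 1/2042040; Σ_t [0,1]: t=0:+1/17418240 t=1:−1/21772800 = 1/87091200; (3j)²=11/14280 [(3 6 7; -1 -5 6)], sign=-1
B: triangle coeff Δ(3,6,7) = 1/2042040; Σ_t [0,1]: t=0:+1/207360 t=1:−1/725760 = 1/290304; (3j)²=125/7293 [(3 6 7; 2 -2 0)], sign=-1
I_A²/I_B² = (11/14280)/(125/7293) = 1573/35000

1573/35000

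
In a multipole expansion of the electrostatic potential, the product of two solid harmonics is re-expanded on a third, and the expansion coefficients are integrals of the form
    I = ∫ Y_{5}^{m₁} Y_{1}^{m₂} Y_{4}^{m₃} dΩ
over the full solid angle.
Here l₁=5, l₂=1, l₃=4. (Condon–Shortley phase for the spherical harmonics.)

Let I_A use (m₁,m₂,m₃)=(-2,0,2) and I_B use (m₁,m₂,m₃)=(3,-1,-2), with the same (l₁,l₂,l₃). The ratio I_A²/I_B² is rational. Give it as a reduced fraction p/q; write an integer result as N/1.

Shared (l₁,l₂,l₃)=(5,1,4): N and (l;000)² cancel in I_A²/I_B².
A: Δ = 2!·8!·0!/11! = 1/495; Racah Σ t=1..1: t=1:−1/1440 = -1/1440; ⇒ 3j(5 1 4; -2 0 2)² = 7/165, sgn -1
B: Δ = 2!·8!·0!/11! = 1/495; Racah Σ t=0..0: t=0:+1/2880 = 1/2880; ⇒ 3j(5 1 4; 3 -1 -2)² = 28/495, sgn +1
I_A²/I_B² = (7/165)/(28/495) = 3/4

3/4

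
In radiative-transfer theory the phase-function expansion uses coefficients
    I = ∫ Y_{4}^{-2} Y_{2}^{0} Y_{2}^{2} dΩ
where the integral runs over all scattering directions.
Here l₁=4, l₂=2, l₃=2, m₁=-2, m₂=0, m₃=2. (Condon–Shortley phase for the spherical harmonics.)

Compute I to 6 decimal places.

m-sum 0 ✓  L=8 even ✓  2≤2≤6 ✓
Π(2lᵢ+1) = 9×5×5 = 225
triangle coeff Δ(4,2,2) = 1/630
Σ_t [2,2]: t=2:+1/16 = 1/16
(3j)²=2/35 [(4 2 2; 0 0 0)], sign=+1
Σ_t [2,2]: t=2:+1/96 = 1/96
(3j)²=1/42 [(4 2 2; -2 0 2)], sign=+1
⇒ 4πI² = 15/49
I = (+1)√(15/49/(4π)) = 0.15607835

0.156078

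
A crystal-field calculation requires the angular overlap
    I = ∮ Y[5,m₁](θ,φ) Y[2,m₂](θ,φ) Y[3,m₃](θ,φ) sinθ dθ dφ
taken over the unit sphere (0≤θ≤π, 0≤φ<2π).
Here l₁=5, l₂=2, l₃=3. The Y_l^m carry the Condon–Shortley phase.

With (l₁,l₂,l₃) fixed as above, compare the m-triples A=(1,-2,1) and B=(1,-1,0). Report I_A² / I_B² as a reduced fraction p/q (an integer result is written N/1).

3/16

l's match ⇒ only the (l;m) 3-j factors differ between A and B.
A: triangle coeff Δ(5,2,3) = 1/2310; Σ_t [0,0]: t=0:+1/1152 = 1/1152; (3j)²=1/154 [(5 2 3; 1 -2 1)], sign=+1
B: triangle coeff Δ(5,2,3) = 1/2310; Σ_t [1,1]: t=1:−1/216 = -1/216; (3j)²=8/231 [(5 2 3; 1 -1 0)], sign=+1
I_A²/I_B² = (1/154)/(8/231) = 3/16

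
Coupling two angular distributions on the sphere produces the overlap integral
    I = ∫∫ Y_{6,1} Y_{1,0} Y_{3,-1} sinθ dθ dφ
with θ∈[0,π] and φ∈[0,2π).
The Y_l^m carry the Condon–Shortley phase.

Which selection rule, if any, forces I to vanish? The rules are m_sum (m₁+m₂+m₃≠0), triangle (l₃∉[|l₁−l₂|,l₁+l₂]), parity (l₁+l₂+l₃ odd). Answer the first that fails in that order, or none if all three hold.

azimuthal sum: 1 + 0 − 1 = 0  ✓
5 ≤ 3 ≤ 7 (triangle on l)  ✗
L = 6 + 1 + 3 = 10 (even)

triangle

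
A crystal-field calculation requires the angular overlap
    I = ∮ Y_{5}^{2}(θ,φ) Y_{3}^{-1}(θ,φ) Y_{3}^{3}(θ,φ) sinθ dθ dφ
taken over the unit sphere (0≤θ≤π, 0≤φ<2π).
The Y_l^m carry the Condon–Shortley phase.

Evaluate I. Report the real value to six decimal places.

m-sum = 2 − 1 + 3 = 4 ≠ 0 ⇒ I = 0

0.000000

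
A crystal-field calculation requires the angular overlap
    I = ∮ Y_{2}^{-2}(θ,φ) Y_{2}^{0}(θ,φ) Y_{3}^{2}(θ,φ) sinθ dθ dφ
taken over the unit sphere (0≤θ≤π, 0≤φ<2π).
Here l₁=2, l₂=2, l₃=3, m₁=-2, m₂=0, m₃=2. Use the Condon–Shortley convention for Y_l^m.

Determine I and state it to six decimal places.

0.000000

l₁+l₂+l₃=7 is odd: 3j(l;000)=0 ⇒ I=0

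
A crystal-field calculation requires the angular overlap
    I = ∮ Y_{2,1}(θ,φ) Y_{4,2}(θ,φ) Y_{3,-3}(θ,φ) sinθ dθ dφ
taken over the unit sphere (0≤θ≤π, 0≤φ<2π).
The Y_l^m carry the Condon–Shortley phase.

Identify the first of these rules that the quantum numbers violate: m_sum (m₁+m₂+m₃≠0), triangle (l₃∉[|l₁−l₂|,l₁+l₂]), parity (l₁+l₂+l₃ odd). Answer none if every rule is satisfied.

parity

azimuthal sum: 1 + 2 − 3 = 0  ✓
2 ≤ 3 ≤ 6 (triangle on l)  ✓
L = 2 + 4 + 3 = 9 (odd)  ✗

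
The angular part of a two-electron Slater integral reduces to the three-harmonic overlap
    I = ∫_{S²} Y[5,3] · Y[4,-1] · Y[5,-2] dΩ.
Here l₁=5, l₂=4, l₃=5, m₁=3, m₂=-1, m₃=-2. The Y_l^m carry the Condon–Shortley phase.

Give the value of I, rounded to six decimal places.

-0.118854

Checks pass: Σm=0; 14 even; l₃=5∈[1,9].
(2·5+1)(2·4+1)(2·5+1) = 1089
Δ: 4! 6! 4! / 15! → 1/3153150
sum: t=0:+1/69120 t=1:−1/1728 t=2:+1/576 t=3:−1/1728 t=4:+1/69120 = 7/11520
3j²(5 4 5; 0 0 0) = Δ·Π!·Σ² = 2/143  (sign -1)
sum: t=0:+1/6912 t=1:−1/2880 t=2:+1/17280 = -1/6912
3j²(5 4 5; 3 -1 -2) = Δ·Π!·Σ² = 5/429  (sign +1)
combine: 4πI² = 1089·2/143·5/429 = 30/169
take √, sign -1: I = -0.11885360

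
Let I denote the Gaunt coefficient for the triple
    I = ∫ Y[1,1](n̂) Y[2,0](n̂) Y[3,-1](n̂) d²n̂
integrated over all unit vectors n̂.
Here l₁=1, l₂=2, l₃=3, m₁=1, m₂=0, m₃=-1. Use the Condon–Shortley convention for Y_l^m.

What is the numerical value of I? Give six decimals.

-0.202301

Checks pass: Σm=0; 6 even; l₃=3∈[1,3].
(2·1+1)(2·2+1)(2·3+1) = 105
Δ: 0! 2! 4! / 7! → 1/105
sum: t=0:+1/4 = 1/4
3j²(1 2 3; 0 0 0) = Δ·Π!·Σ² = 3/35  (sign -1)
sum: t=0:+1/8 = 1/8
3j²(1 2 3; 1 0 -1) = Δ·Π!·Σ² = 2/35  (sign +1)
combine: 4πI² = 105·3/35·2/35 = 18/35
take √, sign -1: I = -0.20230066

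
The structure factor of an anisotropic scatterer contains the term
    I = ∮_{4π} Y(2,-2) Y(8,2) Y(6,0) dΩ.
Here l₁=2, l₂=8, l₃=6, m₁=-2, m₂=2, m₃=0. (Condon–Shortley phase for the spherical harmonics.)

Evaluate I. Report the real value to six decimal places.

Rules hold: Σm=0, L=16 even, 6≤6≤10.
N = 5·17·13 = 1105
Δ = 4!·0!·12!/17! = 1/30940
Racah Σ t=2..2: t=2:+1/2073600 = 1/2073600
⇒ 3j(2 8 6; 0 0 0)² = 28/1105, sgn +1
Racah Σ t=4..4: t=4:+1/12441600 = 1/12441600
⇒ 3j(2 8 6; -2 2 0)² = 3/442, sgn +1
4πI² = N·(3j₀)²·(3jₘ)² = 42/221
I = +1·√(0.190045/4π) = 0.12297691

0.122977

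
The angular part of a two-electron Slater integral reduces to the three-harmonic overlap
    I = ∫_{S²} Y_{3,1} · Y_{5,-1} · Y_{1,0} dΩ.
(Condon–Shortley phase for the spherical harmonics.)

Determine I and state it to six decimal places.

triangle: need 2≤l₃≤8, have 1; I=0

0.000000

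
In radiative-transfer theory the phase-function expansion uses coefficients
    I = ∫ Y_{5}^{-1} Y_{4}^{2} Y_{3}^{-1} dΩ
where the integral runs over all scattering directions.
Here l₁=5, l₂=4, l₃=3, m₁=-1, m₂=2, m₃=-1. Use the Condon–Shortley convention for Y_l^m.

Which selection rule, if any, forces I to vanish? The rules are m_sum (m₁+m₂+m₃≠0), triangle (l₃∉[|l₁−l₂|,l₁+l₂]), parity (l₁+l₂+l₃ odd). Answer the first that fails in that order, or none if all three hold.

azimuthal sum: -1 + 2 − 1 = 0  ✓
1 ≤ 3 ≤ 9 (triangle on l)  ✓
L = 5 + 4 + 3 = 12 (even)  ✓

none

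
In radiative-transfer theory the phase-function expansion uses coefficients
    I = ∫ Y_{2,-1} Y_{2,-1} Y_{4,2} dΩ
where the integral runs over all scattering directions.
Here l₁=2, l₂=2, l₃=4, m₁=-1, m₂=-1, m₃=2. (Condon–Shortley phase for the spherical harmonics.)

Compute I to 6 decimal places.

m-sum 0 ✓  L=8 even ✓  0≤4≤4 ✓
Π(2lᵢ+1) = 5×5×9 = 225
triangle coeff Δ(2,2,4) = 1/630
Σ_t [0,0]: t=0:+1/16 = 1/16
(3j)²=2/35 [(2 2 4; 0 0 0)], sign=+1
Σ_t [0,0]: t=0:+1/36 = 1/36
(3j)²=4/63 [(2 2 4; -1 -1 2)], sign=+1
⇒ 4πI² = 40/49
I = (+1)√(40/49/(4π)) = 0.25487487

0.254875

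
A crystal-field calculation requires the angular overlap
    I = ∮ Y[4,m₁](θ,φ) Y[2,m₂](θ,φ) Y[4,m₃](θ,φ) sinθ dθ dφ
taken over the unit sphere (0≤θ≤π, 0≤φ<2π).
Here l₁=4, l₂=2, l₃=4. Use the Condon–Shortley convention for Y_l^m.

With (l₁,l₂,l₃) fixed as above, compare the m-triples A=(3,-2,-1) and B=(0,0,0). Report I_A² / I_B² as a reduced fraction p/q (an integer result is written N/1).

189/200

Shared (l₁,l₂,l₃)=(4,2,4): N and (l;000)² cancel in I_A²/I_B².
A: Δ = 2!·6!·2!/11! = 1/13860; Racah Σ t=0..0: t=0:+1/480 = 1/480; ⇒ 3j(4 2 4; 3 -2 -1)² = 3/110, sgn -1
B: Δ = 2!·6!·2!/11! = 1/13860; Racah Σ t=0..2: t=0:+1/192 t=1:−1/36 t=2:+1/192 = -5/288; ⇒ 3j(4 2 4; 0 0 0)² = 20/693, sgn -1
I_A²/I_B² = (3/110)/(20/693) = 189/200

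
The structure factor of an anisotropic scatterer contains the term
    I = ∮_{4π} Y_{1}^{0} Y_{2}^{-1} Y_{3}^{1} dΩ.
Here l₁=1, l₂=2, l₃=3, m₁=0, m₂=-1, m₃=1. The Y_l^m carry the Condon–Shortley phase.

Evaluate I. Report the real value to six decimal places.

-0.233597

Checks pass: Σm=0; 6 even; l₃=3∈[1,3].
(2·1+1)(2·2+1)(2·3+1) = 105
Δ: 0! 2! 4! / 7! → 1/105
sum: t=0:+1/4 = 1/4
3j²(1 2 3; 0 0 0) = Δ·Π!·Σ² = 3/35  (sign -1)
sum: t=0:+1/6 = 1/6
3j²(1 2 3; 0 -1 1) = Δ·Π!·Σ² = 8/105  (sign +1)
combine: 4πI² = 105·3/35·8/105 = 24/35
take √, sign -1: I = -0.23359668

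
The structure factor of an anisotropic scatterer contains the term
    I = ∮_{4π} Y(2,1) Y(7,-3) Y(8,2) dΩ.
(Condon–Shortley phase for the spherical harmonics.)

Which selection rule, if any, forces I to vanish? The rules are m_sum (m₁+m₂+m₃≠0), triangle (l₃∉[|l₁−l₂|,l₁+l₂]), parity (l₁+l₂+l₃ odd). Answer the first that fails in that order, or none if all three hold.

Σmᵢ = 0  ✓
l₃∈[|l₁−l₂|,l₁+l₂]=[5,9], have l₃=8  ✓
Σlᵢ = 17 ⇒ odd  ✗

parity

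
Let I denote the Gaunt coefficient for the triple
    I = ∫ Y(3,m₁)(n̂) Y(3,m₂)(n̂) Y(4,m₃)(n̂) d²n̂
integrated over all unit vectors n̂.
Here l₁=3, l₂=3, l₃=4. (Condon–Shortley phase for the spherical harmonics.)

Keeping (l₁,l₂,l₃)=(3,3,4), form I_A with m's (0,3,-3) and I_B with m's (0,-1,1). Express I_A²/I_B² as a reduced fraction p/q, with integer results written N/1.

l's match ⇒ only the (l;m) 3-j factors differ between A and B.
A: triangle coeff Δ(3,3,4) = 1/34650; Σ_t [2,2]: t=2:+1/288 = 1/288; (3j)²=1/22 [(3 3 4; 0 3 -3)], sign=-1
B: triangle coeff Δ(3,3,4) = 1/34650; Σ_t [0,2]: t=0:+1/48 t=1:−1/24 t=2:+1/288 = -5/288; (3j)²=5/462 [(3 3 4; 0 -1 1)], sign=+1
I_A²/I_B² = (1/22)/(5/462) = 21/5

21/5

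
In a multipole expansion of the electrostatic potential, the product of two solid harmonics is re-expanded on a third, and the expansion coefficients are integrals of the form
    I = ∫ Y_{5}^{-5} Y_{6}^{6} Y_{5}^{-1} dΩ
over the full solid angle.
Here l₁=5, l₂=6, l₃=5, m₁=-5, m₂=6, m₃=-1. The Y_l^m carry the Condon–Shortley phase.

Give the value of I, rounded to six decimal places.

Checks pass: Σm=0; 16 even; l₃=5∈[1,11].
(2·5+1)(2·6+1)(2·5+1) = 1573
Δ: 6! 4! 6! / 17! → 1/28588560
sum: t=1:−1/345600 t=2:+1/13824 t=3:−1/5184 t=4:+1/13824 t=5:−1/345600 = -7/129600
3j²(5 6 5; 0 0 0) = Δ·Π!·Σ² = 80/7293  (sign +1)
sum: t=6:+1/12441600 = 1/12441600
3j²(5 6 5; -5 6 -1) = Δ·Π!·Σ² = 3/442  (sign +1)
combine: 4πI² = 1573·80/7293·3/442 = 440/3757
take √, sign +1: I = 0.09653856

0.096539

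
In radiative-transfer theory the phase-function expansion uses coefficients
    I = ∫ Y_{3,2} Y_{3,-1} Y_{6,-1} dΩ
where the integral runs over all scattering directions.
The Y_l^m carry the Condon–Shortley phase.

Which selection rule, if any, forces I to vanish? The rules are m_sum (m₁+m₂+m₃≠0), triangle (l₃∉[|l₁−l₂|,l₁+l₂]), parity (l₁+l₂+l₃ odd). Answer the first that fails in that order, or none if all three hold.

m₁+m₂+m₃ = 2 − 1 − 1 = 0  ✓
triangle: |3−3|=0 ≤ l₃=6 ≤ 3+3=6  ✓
parity: l₁+l₂+l₃ = 12 is even  ✓

none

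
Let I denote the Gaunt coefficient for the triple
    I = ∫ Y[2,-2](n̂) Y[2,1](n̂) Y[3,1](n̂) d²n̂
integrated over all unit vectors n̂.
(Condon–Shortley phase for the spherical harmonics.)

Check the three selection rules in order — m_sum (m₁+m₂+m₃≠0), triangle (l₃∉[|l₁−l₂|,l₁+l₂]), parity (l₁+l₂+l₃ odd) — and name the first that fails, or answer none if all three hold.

m₁+m₂+m₃ = -2 + 1 + 1 = 0  ✓
triangle: |2−2|=0 ≤ l₃=3 ≤ 2+2=4  ✓
parity: l₁+l₂+l₃ = 7 is odd  ✗

parity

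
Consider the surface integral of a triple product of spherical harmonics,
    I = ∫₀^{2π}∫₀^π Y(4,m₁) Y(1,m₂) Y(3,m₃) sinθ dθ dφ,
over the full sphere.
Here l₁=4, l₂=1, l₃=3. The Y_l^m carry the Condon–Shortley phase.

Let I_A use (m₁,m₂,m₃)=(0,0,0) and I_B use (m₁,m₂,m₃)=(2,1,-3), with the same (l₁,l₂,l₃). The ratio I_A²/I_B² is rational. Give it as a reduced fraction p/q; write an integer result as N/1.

16/1

Same 4,1,3: normalisation and zero-m 3j drop out of the ratio.
A: Δ: 2! 6! 0! / 9! → 1/252; sum: t=1:−1/36 = -1/36; 3j²(4 1 3; 0 0 0) = Δ·Π!·Σ² = 4/63  (sign +1)
B: Δ: 2! 6! 0! / 9! → 1/252; sum: t=2:+1/1440 = 1/1440; 3j²(4 1 3; 2 1 -3) = Δ·Π!·Σ² = 1/252  (sign +1)
I_A²/I_B² = (4/63)/(1/252) = 16/1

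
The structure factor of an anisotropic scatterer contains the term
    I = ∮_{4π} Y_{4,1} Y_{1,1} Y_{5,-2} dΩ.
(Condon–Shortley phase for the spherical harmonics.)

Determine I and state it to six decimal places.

0.225034

Checks pass: Σm=0; 10 even; l₃=5∈[3,5].
(2·4+1)(2·1+1)(2·5+1) = 297
Δ: 0! 8! 2! / 11! → 1/495
sum: t=0:+1/576 = 1/576
3j²(4 1 5; 0 0 0) = Δ·Π!·Σ² = 5/99  (sign -1)
sum: t=0:+1/1440 = 1/1440
3j²(4 1 5; 1 1 -2) = Δ·Π!·Σ² = 7/165  (sign -1)
combine: 4πI² = 297·5/99·7/165 = 7/11
take √, sign +1: I = 0.22503380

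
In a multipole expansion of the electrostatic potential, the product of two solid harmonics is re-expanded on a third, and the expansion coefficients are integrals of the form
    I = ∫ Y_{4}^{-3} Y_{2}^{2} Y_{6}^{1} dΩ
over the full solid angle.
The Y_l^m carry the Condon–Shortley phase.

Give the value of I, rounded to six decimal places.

-0.035563

Checks pass: Σm=0; 12 even; l₃=6∈[2,6].
(2·4+1)(2·2+1)(2·6+1) = 585
Δ: 0! 8! 4! / 13! → 1/6435
sum: t=0:+1/2304 = 1/2304
3j²(4 2 6; 0 0 0) = Δ·Π!·Σ² = 5/143  (sign +1)
sum: t=0:+1/120960 = 1/120960
3j²(4 2 6; -3 2 1) = Δ·Π!·Σ² = 1/1287  (sign -1)
combine: 4πI² = 585·5/143·1/1287 = 25/1573
take √, sign -1: I = -0.03556319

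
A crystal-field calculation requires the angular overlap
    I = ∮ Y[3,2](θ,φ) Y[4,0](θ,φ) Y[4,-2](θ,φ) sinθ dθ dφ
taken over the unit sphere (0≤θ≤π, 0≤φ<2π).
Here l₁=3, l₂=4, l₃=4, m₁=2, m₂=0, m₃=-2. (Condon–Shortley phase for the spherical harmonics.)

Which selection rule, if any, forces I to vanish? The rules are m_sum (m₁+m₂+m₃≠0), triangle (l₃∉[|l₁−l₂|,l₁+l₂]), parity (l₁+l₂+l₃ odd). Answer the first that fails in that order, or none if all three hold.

parity

azimuthal sum: 2 + 0 − 2 = 0  ✓
1 ≤ 4 ≤ 7 (triangle on l)  ✓
L = 3 + 4 + 4 = 11 (odd)  ✗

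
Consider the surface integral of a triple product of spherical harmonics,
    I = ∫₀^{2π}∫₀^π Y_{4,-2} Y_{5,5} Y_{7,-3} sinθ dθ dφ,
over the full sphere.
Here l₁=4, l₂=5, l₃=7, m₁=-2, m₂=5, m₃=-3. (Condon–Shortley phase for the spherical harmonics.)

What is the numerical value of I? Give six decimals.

0.086594

m-sum 0 ✓  L=16 even ✓  1≤7≤9 ✓
Π(2lᵢ+1) = 9×11×15 = 1485
triangle coeff Δ(4,5,7) = 1/6126120
Σ_t [0,2]: t=0:+1/69120 t=1:−1/20736 t=2:+1/69120 = -1/51840
(3j)²=280/21879 [(4 5 7; 0 0 0)], sign=+1
Σ_t [2,2]: t=2:+1/3870720 = 1/3870720
(3j)²=675/136136 [(4 5 7; -2 5 -3)], sign=+1
⇒ 4πI² = 50625/537251
I = (+1)√(50625/537251/(4π)) = 0.08659423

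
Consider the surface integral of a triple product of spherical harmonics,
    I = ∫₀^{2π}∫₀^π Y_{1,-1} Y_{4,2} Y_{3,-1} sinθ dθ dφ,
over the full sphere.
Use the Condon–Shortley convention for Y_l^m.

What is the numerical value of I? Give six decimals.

0.238414

Rules hold: Σm=0, L=8 even, 3≤3≤5.
N = 3·9·7 = 189
Δ = 2!·0!·6!/9! = 1/252
Racah Σ t=1..1: t=1:−1/36 = -1/36
⇒ 3j(1 4 3; 0 0 0)² = 4/63, sgn +1
Racah Σ t=2..2: t=2:+1/96 = 1/96
⇒ 3j(1 4 3; -1 2 -1)² = 5/84, sgn +1
4πI² = N·(3j₀)²·(3jₘ)² = 5/7
I = +1·√(0.714286/4π) = 0.23841361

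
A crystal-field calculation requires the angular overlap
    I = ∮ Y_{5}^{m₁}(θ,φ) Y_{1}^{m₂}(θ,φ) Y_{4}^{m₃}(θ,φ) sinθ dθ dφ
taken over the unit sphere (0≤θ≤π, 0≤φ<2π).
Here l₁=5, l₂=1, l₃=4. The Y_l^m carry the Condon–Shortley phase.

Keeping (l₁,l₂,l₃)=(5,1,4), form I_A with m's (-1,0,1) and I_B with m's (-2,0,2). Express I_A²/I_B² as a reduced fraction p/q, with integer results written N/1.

Same 5,1,4: normalisation and zero-m 3j drop out of the ratio.
A: Δ: 2! 8! 0! / 11! → 1/495; sum: t=1:−1/720 = -1/720; 3j²(5 1 4; -1 0 1) = Δ·Π!·Σ² = 8/165  (sign +1)
B: Δ: 2! 8! 0! / 11! → 1/495; sum: t=1:−1/1440 = -1/1440; 3j²(5 1 4; -2 0 2) = Δ·Π!·Σ² = 7/165  (sign -1)
I_A²/I_B² = (8/165)/(7/165) = 8/7

8/7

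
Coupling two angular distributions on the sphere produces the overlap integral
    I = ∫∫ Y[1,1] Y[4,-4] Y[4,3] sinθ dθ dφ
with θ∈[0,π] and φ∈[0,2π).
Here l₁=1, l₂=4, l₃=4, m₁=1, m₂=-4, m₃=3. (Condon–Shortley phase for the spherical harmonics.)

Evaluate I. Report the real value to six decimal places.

L=9 odd ⇒ parity kills the (l;000) factor ⇒ I = 0

0.000000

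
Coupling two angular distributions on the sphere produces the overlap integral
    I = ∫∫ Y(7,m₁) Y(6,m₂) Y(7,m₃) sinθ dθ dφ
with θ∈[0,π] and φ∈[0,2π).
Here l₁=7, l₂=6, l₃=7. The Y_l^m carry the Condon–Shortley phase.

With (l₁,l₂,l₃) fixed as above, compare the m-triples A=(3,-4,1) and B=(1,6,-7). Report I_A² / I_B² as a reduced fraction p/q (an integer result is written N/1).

546/121

Same 7,6,7: normalisation and zero-m 3j drop out of the ratio.
A: Δ: 6! 8! 6! / 21! → 1/2444321880; sum: t=0:+1/19906560 t=1:−1/10368000 t=2:+1/49766400 = -13/497664000; 3j²(7 6 7; 3 -4 1) = Δ·Π!·Σ² = 91/17765  (sign -1)
B: Δ: 6! 8! 6! / 21! → 1/2444321880; sum: t=6:+1/20901888000 = 1/20901888000; 3j²(7 6 7; 1 6 -7) = Δ·Π!·Σ² = 11/9690  (sign +1)
I_A²/I_B² = (91/17765)/(11/9690) = 546/121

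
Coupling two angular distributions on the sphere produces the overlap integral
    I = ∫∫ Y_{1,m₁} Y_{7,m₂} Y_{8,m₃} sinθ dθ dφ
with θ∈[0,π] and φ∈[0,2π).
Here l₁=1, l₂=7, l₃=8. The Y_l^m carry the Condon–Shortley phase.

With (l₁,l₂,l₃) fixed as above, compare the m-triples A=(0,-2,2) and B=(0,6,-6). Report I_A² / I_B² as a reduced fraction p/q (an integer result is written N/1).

15/7

Same 1,7,8: normalisation and zero-m 3j drop out of the ratio.
A: Δ: 0! 2! 14! / 17! → 1/2040; sum: t=0:+1/43545600 = 1/43545600; 3j²(1 7 8; 0 -2 2) = Δ·Π!·Σ² = 1/34  (sign +1)
B: Δ: 0! 2! 14! / 17! → 1/2040; sum: t=0:+1/6227020800 = 1/6227020800; 3j²(1 7 8; 0 6 -6) = Δ·Π!·Σ² = 7/510  (sign +1)
I_A²/I_B² = (1/34)/(7/510) = 15/7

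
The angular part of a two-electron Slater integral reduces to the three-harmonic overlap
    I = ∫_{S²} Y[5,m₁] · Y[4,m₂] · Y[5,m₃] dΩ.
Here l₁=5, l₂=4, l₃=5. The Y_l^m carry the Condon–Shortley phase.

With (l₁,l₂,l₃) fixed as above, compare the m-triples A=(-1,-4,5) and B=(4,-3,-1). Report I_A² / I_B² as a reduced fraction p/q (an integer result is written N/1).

1/5

l's match ⇒ only the (l;m) 3-j factors differ between A and B.
A: triangle coeff Δ(5,4,5) = 1/3153150; Σ_t [0,0]: t=0:+1/414720 = 1/414720; (3j)²=2/429 [(5 4 5; -1 -4 5)], sign=+1
B: triangle coeff Δ(5,4,5) = 1/3153150; Σ_t [0,1]: t=0:+1/17280 t=1:−1/103680 = 1/20736; (3j)²=10/429 [(5 4 5; 4 -3 -1)], sign=+1
I_A²/I_B² = (2/429)/(10/429) = 1/5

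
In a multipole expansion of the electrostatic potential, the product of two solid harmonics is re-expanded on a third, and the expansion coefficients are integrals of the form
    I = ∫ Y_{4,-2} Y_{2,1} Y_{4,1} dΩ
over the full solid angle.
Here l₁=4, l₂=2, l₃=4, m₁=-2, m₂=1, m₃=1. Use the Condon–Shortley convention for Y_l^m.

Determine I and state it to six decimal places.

0.127700

Checks pass: Σm=0; 10 even; l₃=4∈[2,6].
(2·4+1)(2·2+1)(2·4+1) = 405
Δ: 2! 6! 2! / 11! → 1/13860
sum: t=0:+1/192 t=1:−1/36 t=2:+1/192 = -5/288
3j²(4 2 4; 0 0 0) = Δ·Π!·Σ² = 20/693  (sign -1)
sum: t=1:−1/240 t=2:+1/96 = 1/160
3j²(4 2 4; -2 1 1) = Δ·Π!·Σ² = 27/1540  (sign -1)
combine: 4πI² = 405·20/693·27/1540 = 1215/5929
take √, sign +1: I = 0.12770047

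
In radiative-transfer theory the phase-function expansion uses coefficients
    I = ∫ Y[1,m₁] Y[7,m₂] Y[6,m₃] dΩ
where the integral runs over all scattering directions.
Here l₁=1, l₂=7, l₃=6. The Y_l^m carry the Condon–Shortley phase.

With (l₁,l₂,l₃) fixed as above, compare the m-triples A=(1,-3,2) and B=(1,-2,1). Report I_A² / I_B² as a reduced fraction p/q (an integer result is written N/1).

5/4

Shared (l₁,l₂,l₃)=(1,7,6): N and (l;000)² cancel in I_A²/I_B².
A: Δ = 2!·0!·12!/15! = 1/1365; Racah Σ t=0..0: t=0:+1/1935360 = 1/1935360; ⇒ 3j(1 7 6; 1 -3 2)² = 3/91, sgn +1
B: Δ = 2!·0!·12!/15! = 1/1365; Racah Σ t=0..0: t=0:+1/1209600 = 1/1209600; ⇒ 3j(1 7 6; 1 -2 1)² = 12/455, sgn -1
I_A²/I_B² = (3/91)/(12/455) = 5/4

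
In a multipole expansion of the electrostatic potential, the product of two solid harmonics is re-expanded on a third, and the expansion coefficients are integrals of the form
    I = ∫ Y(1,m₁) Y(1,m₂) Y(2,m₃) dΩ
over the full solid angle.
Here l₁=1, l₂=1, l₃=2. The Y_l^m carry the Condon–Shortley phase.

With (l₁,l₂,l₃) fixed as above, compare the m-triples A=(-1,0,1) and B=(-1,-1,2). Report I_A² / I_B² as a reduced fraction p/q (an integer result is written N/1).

1/2

l's match ⇒ only the (l;m) 3-j factors differ between A and B.
A: triangle coeff Δ(1,1,2) = 1/30; Σ_t [0,0]: t=0:+1/2 = 1/2; (3j)²=1/10 [(1 1 2; -1 0 1)], sign=-1
B: triangle coeff Δ(1,1,2) = 1/30; Σ_t [0,0]: t=0:+1/4 = 1/4; (3j)²=1/5 [(1 1 2; -1 -1 2)], sign=+1
I_A²/I_B² = (1/10)/(1/5) = 1/2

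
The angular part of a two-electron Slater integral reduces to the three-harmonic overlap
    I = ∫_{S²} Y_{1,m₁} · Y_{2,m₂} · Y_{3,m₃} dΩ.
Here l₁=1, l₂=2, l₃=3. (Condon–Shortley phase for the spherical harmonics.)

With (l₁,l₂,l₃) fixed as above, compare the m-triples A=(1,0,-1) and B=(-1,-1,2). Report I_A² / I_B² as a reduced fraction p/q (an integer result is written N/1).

Shared (l₁,l₂,l₃)=(1,2,3): N and (l;000)² cancel in I_A²/I_B².
A: Δ = 0!·2!·4!/7! = 1/105; Racah Σ t=0..0: t=0:+1/8 = 1/8; ⇒ 3j(1 2 3; 1 0 -1)² = 2/35, sgn +1
B: Δ = 0!·2!·4!/7! = 1/105; Racah Σ t=0..0: t=0:+1/12 = 1/12; ⇒ 3j(1 2 3; -1 -1 2)² = 2/21, sgn -1
I_A²/I_B² = (2/35)/(2/21) = 3/5

3/5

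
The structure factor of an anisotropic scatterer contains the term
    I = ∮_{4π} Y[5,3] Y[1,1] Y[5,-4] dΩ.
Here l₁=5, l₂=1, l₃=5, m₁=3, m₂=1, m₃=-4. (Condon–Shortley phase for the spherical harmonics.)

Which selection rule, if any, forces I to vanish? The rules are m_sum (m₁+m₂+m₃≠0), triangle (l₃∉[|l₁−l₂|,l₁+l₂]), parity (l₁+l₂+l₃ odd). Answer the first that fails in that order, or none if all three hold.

parity

Σmᵢ = 0  ✓
l₃∈[|l₁−l₂|,l₁+l₂]=[4,6], have l₃=5  ✓
Σlᵢ = 11 ⇒ odd  ✗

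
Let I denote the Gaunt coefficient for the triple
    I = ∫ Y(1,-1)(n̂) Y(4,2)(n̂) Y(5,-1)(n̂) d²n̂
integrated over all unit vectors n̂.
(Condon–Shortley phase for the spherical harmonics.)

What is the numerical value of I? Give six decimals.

-0.120286

m-sum 0 ✓  L=10 even ✓  3≤5≤5 ✓
Π(2lᵢ+1) = 3×9×11 = 297
triangle coeff Δ(1,4,5) = 1/495
Σ_t [0,0]: t=0:+1/576 = 1/576
(3j)²=5/99 [(1 4 5; 0 0 0)], sign=-1
Σ_t [0,0]: t=0:+1/2880 = 1/2880
(3j)²=2/165 [(1 4 5; -1 2 -1)], sign=+1
⇒ 4πI² = 2/11
I = (-1)√(2/11/(4π)) = -0.12028562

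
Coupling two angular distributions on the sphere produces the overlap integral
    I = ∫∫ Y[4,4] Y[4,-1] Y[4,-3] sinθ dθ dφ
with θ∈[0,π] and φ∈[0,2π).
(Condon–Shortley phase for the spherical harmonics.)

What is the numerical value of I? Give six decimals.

m-sum 0 ✓  L=12 even ✓  0≤4≤8 ✓
Π(2lᵢ+1) = 9×9×9 = 729
triangle coeff Δ(4,4,4) = 1/450450
Σ_t [0,4]: t=0:+1/13824 t=1:−1/216 t=2:+1/64 t=3:−1/216 t=4:+1/13824 = 5/768
(3j)²=18/1001 [(4 4 4; 0 0 0)], sign=+1
Σ_t [0,0]: t=0:+1/3456 = 1/3456
(3j)²=35/1287 [(4 4 4; 4 -1 -3)], sign=-1
⇒ 4πI² = 7290/20449
I = (-1)√(7290/20449/(4π)) = -0.16843130

-0.168431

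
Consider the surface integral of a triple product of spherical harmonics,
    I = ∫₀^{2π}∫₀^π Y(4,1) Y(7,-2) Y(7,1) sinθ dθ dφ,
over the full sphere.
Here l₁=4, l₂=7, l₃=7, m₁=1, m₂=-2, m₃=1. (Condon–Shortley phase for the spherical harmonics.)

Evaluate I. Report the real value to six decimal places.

0.100255

Rules hold: Σm=0, L=18 even, 3≤7≤11.
N = 9·15·15 = 2025
Δ = 4!·4!·10!/19! = 1/58198140
Racah Σ t=0..4: t=0:+1/17418240 t=1:−1/622080 t=2:+1/230400 t=3:−1/622080 t=4:+1/17418240 = 1/806400
⇒ 3j(4 7 7; 0 0 0)² = 2268/230945, sgn -1
Racah Σ t=0..3: t=0:+1/2073600 t=1:−1/414720 t=2:+1/725760 t=3:−1/11612160 = -37/58060800
⇒ 3j(4 7 7; 1 -2 1)² = 4107/646646, sgn -1
4πI² = N·(3j₀)²·(3jₘ)² = 269460270/2133423721
I = +1·√(0.126304/4π) = 0.10025450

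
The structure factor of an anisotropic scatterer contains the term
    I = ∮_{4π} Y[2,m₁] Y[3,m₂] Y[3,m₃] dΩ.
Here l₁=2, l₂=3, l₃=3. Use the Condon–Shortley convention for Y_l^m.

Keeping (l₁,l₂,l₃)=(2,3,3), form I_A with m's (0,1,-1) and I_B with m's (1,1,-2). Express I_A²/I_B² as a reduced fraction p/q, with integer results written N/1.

Same 2,3,3: normalisation and zero-m 3j drop out of the ratio.
A: Δ: 2! 2! 4! / 9! → 1/3780; sum: t=0:+1/96 t=1:−1/6 t=2:+1/16 = -3/32; 3j²(2 3 3; 0 1 -1) = Δ·Π!·Σ² = 3/140  (sign -1)
B: Δ: 2! 2! 4! / 9! → 1/3780; sum: t=0:+1/48 t=1:−1/12 = -1/16; 3j²(2 3 3; 1 1 -2) = Δ·Π!·Σ² = 1/28  (sign +1)
I_A²/I_B² = (3/140)/(1/28) = 3/5

3/5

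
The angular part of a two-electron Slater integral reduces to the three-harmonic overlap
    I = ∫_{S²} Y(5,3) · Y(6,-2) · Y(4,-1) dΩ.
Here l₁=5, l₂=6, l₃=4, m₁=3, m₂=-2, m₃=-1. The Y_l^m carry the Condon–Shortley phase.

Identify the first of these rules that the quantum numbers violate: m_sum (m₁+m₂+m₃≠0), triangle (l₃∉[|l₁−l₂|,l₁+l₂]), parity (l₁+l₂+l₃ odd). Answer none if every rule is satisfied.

parity

azimuthal sum: 3 − 2 − 1 = 0  ✓
1 ≤ 4 ≤ 11 (triangle on l)  ✓
L = 5 + 6 + 4 = 15 (odd)  ✗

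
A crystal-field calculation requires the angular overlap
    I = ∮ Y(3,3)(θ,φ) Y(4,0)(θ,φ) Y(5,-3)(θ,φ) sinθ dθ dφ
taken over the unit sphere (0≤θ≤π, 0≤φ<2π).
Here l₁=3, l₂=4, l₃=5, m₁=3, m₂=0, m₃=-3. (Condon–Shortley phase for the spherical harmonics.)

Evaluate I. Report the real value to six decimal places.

Rules hold: Σm=0, L=12 even, 1≤5≤7.
N = 7·9·11 = 693
Δ = 2!·4!·6!/13! = 1/180180
Racah Σ t=0..2: t=0:+1/576 t=1:−1/144 t=2:+1/576 = -1/288
⇒ 3j(3 4 5; 0 0 0)² = 20/1001, sgn +1
Racah Σ t=0..0: t=0:+1/2304 = 1/2304
⇒ 3j(3 4 5; 3 0 -3)² = 5/143, sgn +1
4πI² = N·(3j₀)²·(3jₘ)² = 900/1859
I = +1·√(0.484131/4π) = 0.19628026

0.196280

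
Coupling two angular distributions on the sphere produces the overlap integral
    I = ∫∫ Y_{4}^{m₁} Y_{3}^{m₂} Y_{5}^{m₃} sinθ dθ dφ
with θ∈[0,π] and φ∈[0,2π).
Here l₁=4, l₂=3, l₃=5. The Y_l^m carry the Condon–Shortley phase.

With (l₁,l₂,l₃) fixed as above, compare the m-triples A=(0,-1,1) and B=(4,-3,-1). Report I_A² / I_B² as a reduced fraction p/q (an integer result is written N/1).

121/42

Shared (l₁,l₂,l₃)=(4,3,5): N and (l;000)² cancel in I_A²/I_B².
A: Δ = 2!·6!·4!/13! = 1/180180; Racah Σ t=0..2: t=0:+1/384 t=1:−1/216 t=2:+1/2304 = -11/6912; ⇒ 3j(4 3 5; 0 -1 1)² = 11/1638, sgn -1
B: Δ = 2!·6!·4!/13! = 1/180180; Racah Σ t=0..0: t=0:+1/34560 = 1/34560; ⇒ 3j(4 3 5; 4 -3 -1)² = 1/429, sgn +1
I_A²/I_B² = (11/1638)/(1/429) = 121/42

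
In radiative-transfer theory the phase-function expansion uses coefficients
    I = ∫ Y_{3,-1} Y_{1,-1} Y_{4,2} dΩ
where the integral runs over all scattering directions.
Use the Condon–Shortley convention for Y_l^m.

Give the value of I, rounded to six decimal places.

Checks pass: Σm=0; 8 even; l₃=4∈[2,4].
(2·3+1)(2·1+1)(2·4+1) = 189
Δ: 0! 6! 2! / 9! → 1/252
sum: t=0:+1/36 = 1/36
3j²(3 1 4; 0 0 0) = Δ·Π!·Σ² = 4/63  (sign +1)
sum: t=0:+1/96 = 1/96
3j²(3 1 4; -1 -1 2) = Δ·Π!·Σ² = 5/84  (sign +1)
combine: 4πI² = 189·4/63·5/84 = 5/7
take √, sign +1: I = 0.23841361

0.238414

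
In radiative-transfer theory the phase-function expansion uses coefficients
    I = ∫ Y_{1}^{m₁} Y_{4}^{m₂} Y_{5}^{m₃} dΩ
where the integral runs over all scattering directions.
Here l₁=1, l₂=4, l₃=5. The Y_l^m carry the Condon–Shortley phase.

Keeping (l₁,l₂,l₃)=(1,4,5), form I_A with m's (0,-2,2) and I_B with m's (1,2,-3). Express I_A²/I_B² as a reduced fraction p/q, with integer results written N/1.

3/4

l's match ⇒ only the (l;m) 3-j factors differ between A and B.
A: triangle coeff Δ(1,4,5) = 1/495; Σ_t [0,0]: t=0:+1/1440 = 1/1440; (3j)²=7/165 [(1 4 5; 0 -2 2)], sign=-1
B: triangle coeff Δ(1,4,5) = 1/495; Σ_t [0,0]: t=0:+1/2880 = 1/2880; (3j)²=28/495 [(1 4 5; 1 2 -3)], sign=+1
I_A²/I_B² = (7/165)/(28/495) = 3/4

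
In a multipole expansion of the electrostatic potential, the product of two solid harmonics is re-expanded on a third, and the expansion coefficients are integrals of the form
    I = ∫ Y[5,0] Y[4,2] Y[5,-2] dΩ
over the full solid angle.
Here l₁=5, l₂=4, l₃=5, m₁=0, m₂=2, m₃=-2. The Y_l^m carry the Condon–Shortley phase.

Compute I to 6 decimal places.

Rules hold: Σm=0, L=14 even, 1≤5≤9.
N = 11·9·11 = 1089
Δ = 4!·6!·4!/15! = 1/3153150
Racah Σ t=0..4: t=0:+1/69120 t=1:−1/1728 t=2:+1/576 t=3:−1/1728 t=4:+1/69120 = 7/11520
⇒ 3j(5 4 5; 0 0 0)² = 2/143, sgn -1
Racah Σ t=2..4: t=2:+1/3456 t=3:−1/1728 t=4:+1/11520 = -7/34560
⇒ 3j(5 4 5; 0 2 -2)² = 7/858, sgn +1
4πI² = N·(3j₀)²·(3jₘ)² = 21/169
I = -1·√(0.12426/4π) = -0.09944006

-0.099440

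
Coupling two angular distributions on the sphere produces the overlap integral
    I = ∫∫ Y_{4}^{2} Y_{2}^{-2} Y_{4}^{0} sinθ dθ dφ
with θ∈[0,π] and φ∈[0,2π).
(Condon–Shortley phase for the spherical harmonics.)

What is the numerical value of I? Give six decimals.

Checks pass: Σm=0; 10 even; l₃=4∈[2,6].
(2·4+1)(2·2+1)(2·4+1) = 405
Δ: 2! 6! 2! / 11! → 1/13860
sum: t=0:+1/192 t=1:−1/36 t=2:+1/192 = -5/288
3j²(4 2 4; 0 0 0) = Δ·Π!·Σ² = 20/693  (sign -1)
sum: t=0:+1/192 = 1/192
3j²(4 2 4; 2 -2 0) = Δ·Π!·Σ² = 3/77  (sign +1)
combine: 4πI² = 405·20/693·3/77 = 2700/5929
take √, sign -1: I = -0.19036462

-0.190365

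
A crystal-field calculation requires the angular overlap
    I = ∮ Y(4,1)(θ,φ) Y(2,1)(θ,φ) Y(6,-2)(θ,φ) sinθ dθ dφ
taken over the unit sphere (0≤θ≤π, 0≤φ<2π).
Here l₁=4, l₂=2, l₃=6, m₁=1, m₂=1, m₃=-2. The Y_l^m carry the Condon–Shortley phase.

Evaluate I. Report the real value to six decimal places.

Rules hold: Σm=0, L=12 even, 2≤6≤6.
N = 9·5·13 = 585
Δ = 0!·8!·4!/13! = 1/6435
Racah Σ t=0..0: t=0:+1/2304 = 1/2304
⇒ 3j(4 2 6; 0 0 0)² = 5/143, sgn +1
Racah Σ t=0..0: t=0:+1/4320 = 1/4320
⇒ 3j(4 2 6; 1 1 -2)² = 224/6435, sgn +1
4πI² = N·(3j₀)²·(3jₘ)² = 1120/1573
I = +1·√(0.712015/4π) = 0.23803440

0.238034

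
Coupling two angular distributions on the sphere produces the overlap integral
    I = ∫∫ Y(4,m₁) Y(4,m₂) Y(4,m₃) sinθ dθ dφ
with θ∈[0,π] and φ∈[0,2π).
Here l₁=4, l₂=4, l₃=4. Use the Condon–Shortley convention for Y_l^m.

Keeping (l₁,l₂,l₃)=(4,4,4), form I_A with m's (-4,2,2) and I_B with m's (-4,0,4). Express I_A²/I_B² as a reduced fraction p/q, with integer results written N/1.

45/14

l's match ⇒ only the (l;m) 3-j factors differ between A and B.
A: triangle coeff Δ(4,4,4) = 1/450450; Σ_t [4,4]: t=4:+1/2304 = 1/2304; (3j)²=5/143 [(4 4 4; -4 2 2)], sign=+1
B: triangle coeff Δ(4,4,4) = 1/450450; Σ_t [4,4]: t=4:+1/13824 = 1/13824; (3j)²=14/1287 [(4 4 4; -4 0 4)], sign=+1
I_A²/I_B² = (5/143)/(14/1287) = 45/14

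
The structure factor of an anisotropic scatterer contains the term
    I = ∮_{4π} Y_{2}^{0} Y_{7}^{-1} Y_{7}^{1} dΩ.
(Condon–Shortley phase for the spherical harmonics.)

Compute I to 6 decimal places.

m-sum 0 ✓  L=16 even ✓  5≤7≤9 ✓
Π(2lᵢ+1) = 5×15×15 = 1125
triangle coeff Δ(2,7,7) = 1/185640
Σ_t [0,2]: t=0:+1/2419200 t=1:−1/518400 t=2:+1/2419200 = -1/907200
(3j)²=56/3315 [(2 7 7; 0 0 0)], sign=+1
Σ_t [0,2]: t=0:+1/2073600 t=1:−1/604800 t=2:+1/3870720 = -53/58060800
(3j)²=2809/185640 [(2 7 7; 0 -1 1)], sign=-1
⇒ 4πI² = 14045/48841
I = (-1)√(14045/48841/(4π)) = -0.15127378

-0.151274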